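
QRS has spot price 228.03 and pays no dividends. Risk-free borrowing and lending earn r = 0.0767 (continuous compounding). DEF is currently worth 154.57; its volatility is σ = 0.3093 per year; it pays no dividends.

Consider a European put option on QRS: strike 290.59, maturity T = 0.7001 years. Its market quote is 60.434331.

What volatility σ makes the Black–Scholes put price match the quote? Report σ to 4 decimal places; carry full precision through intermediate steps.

sigma = 0.3739

At σ = 0.3739 the Black–Scholes value reproduces the quote:
σ√T = 0.3739·√0.7001 = 0.312850
d₁ = (ln(S/K) + (r+σ²/2)T) / (σ√T) = (ln(228.03/290.59) + (0.0767+0.3739²/2)·0.7001) / 0.312850 = (-0.242436 + 0.102635) / 0.312850 = -0.446864
d₂ = d₁ − σ√T = -0.446864 − 0.312850 = -0.759713
e^{−rT} = 0.947719
N(−d₁) = 0.672513,  N(−d₂) = 0.776287
V = K·e^{−rT}·N(−d₂) − S·N(−d₁) = 213.787520 − 153.353188 = 60.434331 (the quoted price), and the Black–Scholes price is strictly increasing in σ, so σ is unique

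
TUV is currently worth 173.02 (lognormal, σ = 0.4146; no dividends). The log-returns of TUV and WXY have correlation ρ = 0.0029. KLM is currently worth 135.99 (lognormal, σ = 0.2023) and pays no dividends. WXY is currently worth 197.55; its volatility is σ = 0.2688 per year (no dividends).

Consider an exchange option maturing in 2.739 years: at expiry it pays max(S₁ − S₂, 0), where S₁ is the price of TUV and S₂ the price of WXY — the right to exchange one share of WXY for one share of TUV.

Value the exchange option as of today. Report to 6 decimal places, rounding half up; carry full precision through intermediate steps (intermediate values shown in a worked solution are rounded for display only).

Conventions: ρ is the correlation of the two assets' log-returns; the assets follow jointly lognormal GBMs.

exchange price = 47.194054

σ_eff = √(σ₁² + σ₂² − 2ρσ₁σ₂) = √(0.4146² + 0.2688² − 2·0.0029·0.4146·0.2688) = 0.493457
d₁ = (ln(S₁/S₂) + (q₂ − q₁ + σ_eff²/2)T) / (σ_eff√T) = (ln(173.02/197.55) + (0.0 − 0.0 + 0.121750)·2.739) / 0.816668 = 0.245986
d₂ = d₁ − σ_eff√T = 0.245986 − 0.816668 = -0.570682
N(d₁) = 0.597153,  N(d₂) = 0.284108
V = S₁·e^{−q₁T}·N(d₁) − S₂·e^{−q₂T}·N(d₂) = 103.319498 − 56.125444 = 47.194054
Key observation: the rate r is irrelevant here: denominating values in WXY turns the exchange into a ratio option on S₁/S₂, and discounting at r drops out.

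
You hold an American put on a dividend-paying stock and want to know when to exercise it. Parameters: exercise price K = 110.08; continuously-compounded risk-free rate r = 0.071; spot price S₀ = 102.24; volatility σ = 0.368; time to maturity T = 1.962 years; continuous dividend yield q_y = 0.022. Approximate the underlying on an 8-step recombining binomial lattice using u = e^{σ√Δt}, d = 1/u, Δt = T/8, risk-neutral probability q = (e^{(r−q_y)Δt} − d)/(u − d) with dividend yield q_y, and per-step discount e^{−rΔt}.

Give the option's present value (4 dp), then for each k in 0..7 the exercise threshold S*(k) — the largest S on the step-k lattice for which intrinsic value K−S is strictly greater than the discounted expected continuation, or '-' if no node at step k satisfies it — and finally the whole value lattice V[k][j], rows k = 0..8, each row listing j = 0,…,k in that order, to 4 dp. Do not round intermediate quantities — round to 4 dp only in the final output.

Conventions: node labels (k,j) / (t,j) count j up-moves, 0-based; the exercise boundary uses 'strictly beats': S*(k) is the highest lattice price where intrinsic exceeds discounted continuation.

price = 20.7826
boundary = - - 71.0111 59.1805 71.0111 59.1805 71.0111 85.2066
tree:
20.7826
28.9360 12.9615
39.0689 19.3281 6.7369
50.8995 27.9753 10.9357 2.5663
60.7591 39.0689 17.3229 4.6162 0.5043
68.9760 50.8995 26.5834 8.2137 1.0013 0.0000
75.8240 60.7591 39.0689 14.4180 1.9883 0.0000 0.0000
81.5311 68.9760 50.8995 24.8734 3.9482 0.0000 0.0000 0.0000
86.2874 75.8240 60.7591 39.0689 7.8400 0.0000 0.0000 0.0000 0.0000

Δt=0.24525, u=1.19991, d=0.83340, q=0.48755, disc=e^(-rΔt)=0.98274
k=8 terminal: V=max(K-S,0) → 86.2874 75.8240 60.7591 39.0689 7.8400 0.0000 0.0000 0.0000 0.0000
k=7: j=0 S=28.5489 intr=81.5311 cont=79.7845 V=81.5311[EX]; j=1 S=41.1040 intr=68.9760 cont=67.2970 V=68.9760[EX]; j=2 S=59.1805 intr=50.8995 cont=49.3177 V=50.8995[EX]; j=3 S=85.2066 intr=24.8734 cont=23.4317 V=24.8734[EX]; j=4 S=122.6784 intr=0.0000 cont=3.9482 V=3.9482[hold]; j=5 S=176.6294 intr=0.0000 cont=0.0000 V=0.0000[hold]; j=6 S=254.3067 intr=0.0000 cont=0.0000 V=0.0000[hold]; j=7 S=366.1446 intr=0.0000 cont=0.0000 V=0.0000[hold]  S*(7)=85.2066
k=6: j=0 S=34.2560 intr=75.8240 cont=74.1081 V=75.8240[EX]; j=1 S=49.3209 intr=60.7591 cont=59.1243 V=60.7591[EX]; j=2 S=71.0111 intr=39.0689 cont=37.5508 V=39.0689[EX]; j=3 S=102.2400 intr=7.8400 cont=14.4180 V=14.4180[hold]; j=4 S=147.2027 intr=0.0000 cont=1.9883 V=1.9883[hold]; j=5 S=211.9388 intr=0.0000 cont=0.0000 V=0.0000[hold]; j=6 S=305.1443 intr=0.0000 cont=0.0000 V=0.0000[hold]  S*(6)=71.0111
k=5: j=0 S=41.1040 intr=68.9760 cont=67.2970 V=68.9760[EX]; j=1 S=59.1805 intr=50.8995 cont=49.3177 V=50.8995[EX]; j=2 S=85.2066 intr=24.8734 cont=26.5834 V=26.5834[hold]; j=3 S=122.6784 intr=0.0000 cont=8.2137 V=8.2137[hold]; j=4 S=176.6294 intr=0.0000 cont=1.0013 V=1.0013[hold]; j=5 S=254.3067 intr=0.0000 cont=0.0000 V=0.0000[hold]  S*(5)=59.1805
k=4: j=0 S=49.3209 intr=60.7591 cont=59.1243 V=60.7591[EX]; j=1 S=71.0111 intr=39.0689 cont=38.3702 V=39.0689[EX]; j=2 S=102.2400 intr=7.8400 cont=17.3229 V=17.3229[hold]; j=3 S=147.2027 intr=0.0000 cont=4.6162 V=4.6162[hold]; j=4 S=211.9388 intr=0.0000 cont=0.5043 V=0.5043[hold]  S*(4)=71.0111
k=3: j=0 S=59.1805 intr=50.8995 cont=49.3177 V=50.8995[EX]; j=1 S=85.2066 intr=24.8734 cont=27.9753 V=27.9753[hold]; j=2 S=122.6784 intr=0.0000 cont=10.9357 V=10.9357[hold]; j=3 S=176.6294 intr=0.0000 cont=2.5663 V=2.5663[hold]  S*(3)=59.1805
k=2: j=0 S=71.0111 intr=39.0689 cont=39.0371 V=39.0689[EX]; j=1 S=102.2400 intr=7.8400 cont=19.3281 V=19.3281[hold]; j=2 S=147.2027 intr=0.0000 cont=6.7369 V=6.7369[hold]  S*(2)=71.0111
k=1: j=0 S=85.2066 intr=24.8734 cont=28.9360 V=28.9360[hold]; j=1 S=122.6784 intr=0.0000 cont=12.9615 V=12.9615[hold]  S*(1)=-
k=0: j=0 S=102.2400 intr=7.8400 cont=20.7826 V=20.7826[hold]  S*(0)=-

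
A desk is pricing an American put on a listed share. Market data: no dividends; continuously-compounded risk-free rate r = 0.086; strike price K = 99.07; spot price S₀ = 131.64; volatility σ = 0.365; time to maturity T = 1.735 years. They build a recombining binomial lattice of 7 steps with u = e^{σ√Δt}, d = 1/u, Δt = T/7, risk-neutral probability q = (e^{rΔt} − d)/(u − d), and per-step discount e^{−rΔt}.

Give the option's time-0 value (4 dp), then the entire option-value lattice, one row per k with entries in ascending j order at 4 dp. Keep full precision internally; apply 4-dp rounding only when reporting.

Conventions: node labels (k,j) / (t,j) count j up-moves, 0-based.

price = 5.5782
tree:
5.5782
9.3001 2.2881
15.0792 4.2183 0.5565
23.6191 7.6258 1.1689 0.0000
35.4323 13.4245 2.4551 0.0000 0.0000
46.0065 22.7510 5.1568 0.0000 0.0000 0.0000
54.8236 35.4323 10.8315 0.0000 0.0000 0.0000 0.0000
62.1757 46.0065 22.7510 0.0000 0.0000 0.0000 0.0000 0.0000

params: Δt=0.24786 u=1.19927 d=0.83384 q=0.51365 e^(-rΔt)=0.97891
t_7 payoffs: 62.1757 46.0065 22.7510 0.0000 0.0000 0.0000 0.0000 0.0000
k=6: node(6,0) S=44.2464 payoff=54.8236 vs cont=52.7342 → 54.8236 [stop]  node(6,1) S=63.6377 payoff=35.4323 vs cont=33.3429 → 35.4323 [stop]  node(6,2) S=91.5274 payoff=7.5426 vs cont=10.8315 → 10.8315 [wait]  node(6,3) S=131.6400 payoff=0.0000 vs cont=0.0000 → 0.0000 [wait]  node(6,4) S=189.3322 payoff=0.0000 vs cont=0.0000 → 0.0000 [wait]  node(6,5) S=272.3085 payoff=0.0000 vs cont=0.0000 → 0.0000 [wait]  node(6,6) S=391.6498 payoff=0.0000 vs cont=0.0000 → 0.0000 [wait]
k=5: node(5,0) S=53.0635 payoff=46.0065 vs cont=43.9171 → 46.0065 [stop]  node(5,1) S=76.3190 payoff=22.7510 vs cont=22.3153 → 22.7510 [stop]  node(5,2) S=109.7664 payoff=0.0000 vs cont=5.1568 → 5.1568 [wait]  node(5,3) S=157.8724 payoff=0.0000 vs cont=0.0000 → 0.0000 [wait]  node(5,4) S=227.0612 payoff=0.0000 vs cont=0.0000 → 0.0000 [wait]  node(5,5) S=326.5724 payoff=0.0000 vs cont=0.0000 → 0.0000 [wait]
k=4: node(4,0) S=63.6377 payoff=35.4323 vs cont=33.3429 → 35.4323 [stop]  node(4,1) S=91.5274 payoff=7.5426 vs cont=13.4245 → 13.4245 [wait]  node(4,2) S=131.6400 payoff=0.0000 vs cont=2.4551 → 2.4551 [wait]  node(4,3) S=189.3322 payoff=0.0000 vs cont=0.0000 → 0.0000 [wait]  node(4,4) S=272.3085 payoff=0.0000 vs cont=0.0000 → 0.0000 [wait]
k=3: node(3,0) S=76.3190 payoff=22.7510 vs cont=23.6191 → 23.6191 [wait]  node(3,1) S=109.7664 payoff=0.0000 vs cont=7.6258 → 7.6258 [wait]  node(3,2) S=157.8724 payoff=0.0000 vs cont=1.1689 → 1.1689 [wait]  node(3,3) S=227.0612 payoff=0.0000 vs cont=0.0000 → 0.0000 [wait]
k=2: node(2,0) S=91.5274 payoff=7.5426 vs cont=15.0792 → 15.0792 [wait]  node(2,1) S=131.6400 payoff=0.0000 vs cont=4.2183 → 4.2183 [wait]  node(2,2) S=189.3322 payoff=0.0000 vs cont=0.5565 → 0.5565 [wait]
k=1: node(1,0) S=109.7664 payoff=0.0000 vs cont=9.3001 → 9.3001 [wait]  node(1,1) S=157.8724 payoff=0.0000 vs cont=2.2881 → 2.2881 [wait]
k=0: node(0,0) S=131.6400 payoff=0.0000 vs cont=5.5782 → 5.5782 [wait]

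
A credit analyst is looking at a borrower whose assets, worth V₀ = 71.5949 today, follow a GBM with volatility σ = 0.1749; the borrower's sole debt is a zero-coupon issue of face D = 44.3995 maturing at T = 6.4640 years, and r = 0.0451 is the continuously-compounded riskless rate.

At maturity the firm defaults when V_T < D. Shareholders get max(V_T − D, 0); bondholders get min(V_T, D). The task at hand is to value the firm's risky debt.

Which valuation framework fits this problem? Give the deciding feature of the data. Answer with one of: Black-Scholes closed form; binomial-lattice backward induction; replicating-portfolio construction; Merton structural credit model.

framework: Merton structural credit model

Key observation: the question is about default risk generated by asset-value dynamics against a debt face of 44.3995 — the structural framework prices exactly that.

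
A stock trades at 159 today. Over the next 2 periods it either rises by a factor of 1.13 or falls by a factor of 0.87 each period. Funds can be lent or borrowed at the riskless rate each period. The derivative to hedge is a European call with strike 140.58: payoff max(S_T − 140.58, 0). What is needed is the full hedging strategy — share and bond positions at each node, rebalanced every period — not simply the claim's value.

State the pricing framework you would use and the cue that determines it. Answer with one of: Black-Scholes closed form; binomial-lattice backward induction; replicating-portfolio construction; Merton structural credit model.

framework: replicating-portfolio construction

Key observation: the deliverable is the dynamic trading strategy on the 2-step tree (spot 159, moves 1.13 and 0.87), so the valuation must go through the node-by-node replicating-portfolio solve.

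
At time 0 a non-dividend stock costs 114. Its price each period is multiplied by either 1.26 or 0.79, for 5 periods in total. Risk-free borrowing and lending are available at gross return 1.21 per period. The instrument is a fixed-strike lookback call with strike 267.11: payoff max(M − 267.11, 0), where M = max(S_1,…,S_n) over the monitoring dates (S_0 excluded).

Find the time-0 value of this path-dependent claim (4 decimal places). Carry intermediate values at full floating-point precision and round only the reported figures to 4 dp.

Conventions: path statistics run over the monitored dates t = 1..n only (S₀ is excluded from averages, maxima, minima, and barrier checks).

price = 21.3853

With p* = (R−d)/(u−d) = 0.8936, sum probability × payoff across the paths and divide by R^5.
Enumerate all 2^5 = 32 price paths (U = up ×1.26, D = down ×0.79); each path with k up-moves has probability p*^k·(1−p*)^(5−k).
DDDDD: M=90.0600, payoff=0.0000, prob=0.000014
UDDDD: M=143.6400, payoff=0.0000, prob=0.000114
DUDDD: M=113.4756, payoff=0.0000, prob=0.000114
UUDDD: M=180.9864, payoff=0.0000, prob=0.000961
DDUDD: M=90.0600, payoff=0.0000, prob=0.000114
UDUDD: M=143.6400, payoff=0.0000, prob=0.000961
DUUDD: M=142.9793, payoff=0.0000, prob=0.000961
UUUDD: M=228.0429, payoff=0.0000, prob=0.008076
DDDUD: M=90.0600, payoff=0.0000, prob=0.000114
UDDUD: M=143.6400, payoff=0.0000, prob=0.000961
DUDUD: M=113.4756, payoff=0.0000, prob=0.000961
UUDUD: M=180.9864, payoff=0.0000, prob=0.008076
DDUUD: M=112.9536, payoff=0.0000, prob=0.000961
UDUUD: M=180.1539, payoff=0.0000, prob=0.008076
DUUUD: M=180.1539, payoff=0.0000, prob=0.008076
UUUUD: M=287.3340, payoff=20.2240, prob=0.067839
DDDDU: M=90.0600, payoff=0.0000, prob=0.000114
UDDDU: M=143.6400, payoff=0.0000, prob=0.000961
DUDDU: M=113.4756, payoff=0.0000, prob=0.000961
UUDDU: M=180.9864, payoff=0.0000, prob=0.008076
DDUDU: M=90.0600, payoff=0.0000, prob=0.000961
UDUDU: M=143.6400, payoff=0.0000, prob=0.008076
DUUDU: M=142.9793, payoff=0.0000, prob=0.008076
UUUDU: M=228.0429, payoff=0.0000, prob=0.067839
DDDUU: M=90.0600, payoff=0.0000, prob=0.000961
UDDUU: M=143.6400, payoff=0.0000, prob=0.008076
DUDUU: M=142.3216, payoff=0.0000, prob=0.008076
UUDUU: M=226.9939, payoff=0.0000, prob=0.067839
DDUUU: M=142.3216, payoff=0.0000, prob=0.008076
UDUUU: M=226.9939, payoff=0.0000, prob=0.067839
DUUUU: M=226.9939, payoff=0.0000, prob=0.067839
UUUUU: M=362.0409, payoff=94.9309, prob=0.569846
Price = Σ prob·payoff / R^5 = 55.467895 / 2.593742 = 21.3853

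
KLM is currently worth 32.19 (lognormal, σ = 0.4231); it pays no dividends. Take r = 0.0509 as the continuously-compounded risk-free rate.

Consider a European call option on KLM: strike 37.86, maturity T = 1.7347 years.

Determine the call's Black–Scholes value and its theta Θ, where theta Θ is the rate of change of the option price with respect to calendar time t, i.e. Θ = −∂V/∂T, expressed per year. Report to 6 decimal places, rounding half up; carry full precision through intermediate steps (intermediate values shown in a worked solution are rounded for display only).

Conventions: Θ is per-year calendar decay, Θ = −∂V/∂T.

σ√T = 0.4231·√1.7347 = 0.557257
d₁ = (ln(S/K) + (r+σ²/2)T) / (σ√T) = (ln(32.19/37.86) + (0.0509+0.4231²/2)·1.7347) / 0.557257 = (-0.162239 + 0.243564) / 0.557257 = 0.145937
d₂ = d₁ − σ√T = 0.145937 − 0.557257 = -0.411320
e^{−rT} = 0.915490
N(d₁) = 0.558014,  N(d₂) = 0.340419
Call price V = S·N(d₁) − K·e^{−rT}·N(d₂) = 17.962485 − 11.799076 = 6.163410
φ(d₁) = (1/√(2π))·e^{−d₁²/2} = 0.394717
Θ = −S·φ(d₁)·σ/(2√T) − r·K·e^{−rT}·N(d₂) = −2.040832 − 0.600573 = -2.641405

price = 6.163410
Θ = -2.641405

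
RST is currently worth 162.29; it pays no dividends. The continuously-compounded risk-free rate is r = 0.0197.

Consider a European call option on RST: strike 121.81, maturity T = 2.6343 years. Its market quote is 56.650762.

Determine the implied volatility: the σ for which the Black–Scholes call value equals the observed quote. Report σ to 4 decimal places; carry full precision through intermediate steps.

At σ = 0.3084 the Black–Scholes value reproduces the quote:
σ√T = 0.3084·√2.6343 = 0.500549
d₁ = (ln(S/K) + (r+σ²/2)T) / (σ√T) = (ln(162.29/121.81) + (0.0197+0.3084²/2)·2.6343) / 0.500549 = (0.286922 + 0.177171) / 0.500549 = 0.927167
d₂ = d₁ − σ√T = 0.927167 − 0.500549 = 0.426618
e^{−rT} = 0.949428
N(d₁) = 0.823080,  N(d₂) = 0.665171
V = S·N(d₁) − K·e^{−rT}·N(d₂) = 133.577672 − 76.926910 = 56.650762 (the quoted price), and the Black–Scholes price is strictly increasing in σ, so σ is unique

sigma = 0.3084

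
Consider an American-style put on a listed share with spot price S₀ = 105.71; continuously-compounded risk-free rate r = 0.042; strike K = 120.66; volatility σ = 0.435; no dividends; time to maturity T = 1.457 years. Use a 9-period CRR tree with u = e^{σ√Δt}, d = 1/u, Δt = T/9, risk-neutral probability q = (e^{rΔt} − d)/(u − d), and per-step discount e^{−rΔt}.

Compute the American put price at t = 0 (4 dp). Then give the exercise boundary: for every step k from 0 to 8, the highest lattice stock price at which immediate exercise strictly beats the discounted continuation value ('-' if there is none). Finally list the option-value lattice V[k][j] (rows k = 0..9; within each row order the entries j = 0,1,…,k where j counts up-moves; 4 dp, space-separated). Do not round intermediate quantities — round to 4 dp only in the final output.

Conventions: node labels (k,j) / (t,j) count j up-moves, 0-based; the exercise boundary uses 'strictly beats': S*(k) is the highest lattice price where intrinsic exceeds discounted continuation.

params: Δt=0.16189 u=1.19127 d=0.83944 q=0.47575 e^(-rΔt)=0.99322
t_9 payoffs: 98.7820 89.6121 76.5988 58.1312 31.9231 0.0000 0.0000 0.0000 0.0000 0.0000
t_8: node(8,0) S=26.0627 payoff=94.5973 vs cont=93.7796 → 94.5973 [stop]  node(8,1) S=36.9866 payoff=83.6734 vs cont=82.8558 → 83.6734 [stop]  node(8,2) S=52.4890 payoff=68.1710 vs cont=67.3534 → 68.1710 [stop]  node(8,3) S=74.4890 payoff=46.1710 vs cont=45.3534 → 46.1710 [stop]  node(8,4) S=105.7100 payoff=14.9500 vs cont=16.6224 → 16.6224 [wait]  node(8,5) S=150.0169 payoff=0.0000 vs cont=0.0000 → 0.0000 [wait]  node(8,6) S=212.8943 payoff=0.0000 vs cont=0.0000 → 0.0000 [wait]  node(8,7) S=302.1259 payoff=0.0000 vs cont=0.0000 → 0.0000 [wait]  node(8,8) S=428.7577 payoff=0.0000 vs cont=0.0000 → 0.0000 [wait]  ⇒ S*(8)=74.4890
t_7: node(7,0) S=31.0479 payoff=89.6121 vs cont=88.7945 → 89.6121 [stop]  node(7,1) S=44.0612 payoff=76.5988 vs cont=75.7812 → 76.5988 [stop]  node(7,2) S=62.5288 payoff=58.1312 vs cont=57.3136 → 58.1312 [stop]  node(7,3) S=88.7369 payoff=31.9231 vs cont=31.8958 → 31.9231 [stop]  node(7,4) S=125.9297 payoff=0.0000 vs cont=8.6553 → 8.6553 [wait]  node(7,5) S=178.7113 payoff=0.0000 vs cont=0.0000 → 0.0000 [wait]  node(7,6) S=253.6156 payoff=0.0000 vs cont=0.0000 → 0.0000 [wait]  node(7,7) S=359.9150 payoff=0.0000 vs cont=0.0000 → 0.0000 [wait]  ⇒ S*(7)=88.7369
t_6: node(6,0) S=36.9866 payoff=83.6734 vs cont=82.8558 → 83.6734 [stop]  node(6,1) S=52.4890 payoff=68.1710 vs cont=67.3534 → 68.1710 [stop]  node(6,2) S=74.4890 payoff=46.1710 vs cont=45.3534 → 46.1710 [stop]  node(6,3) S=105.7100 payoff=14.9500 vs cont=20.7122 → 20.7122 [wait]  node(6,4) S=150.0169 payoff=0.0000 vs cont=4.5068 → 4.5068 [wait]  node(6,5) S=212.8943 payoff=0.0000 vs cont=0.0000 → 0.0000 [wait]  node(6,6) S=302.1259 payoff=0.0000 vs cont=0.0000 → 0.0000 [wait]  ⇒ S*(6)=74.4890
t_5: node(5,0) S=44.0612 payoff=76.5988 vs cont=75.7812 → 76.5988 [stop]  node(5,1) S=62.5288 payoff=58.1312 vs cont=57.3136 → 58.1312 [stop]  node(5,2) S=88.7369 payoff=31.9231 vs cont=33.8283 → 33.8283 [wait]  node(5,3) S=125.9297 payoff=0.0000 vs cont=12.9145 → 12.9145 [wait]  node(5,4) S=178.7113 payoff=0.0000 vs cont=2.3467 → 2.3467 [wait]  node(5,5) S=253.6156 payoff=0.0000 vs cont=0.0000 → 0.0000 [wait]  ⇒ S*(5)=62.5288
t_4: node(4,0) S=52.4890 payoff=68.1710 vs cont=67.3534 → 68.1710 [stop]  node(4,1) S=74.4890 payoff=46.1710 vs cont=46.2536 → 46.2536 [wait]  node(4,2) S=105.7100 payoff=14.9500 vs cont=23.7168 → 23.7168 [wait]  node(4,3) S=150.0169 payoff=0.0000 vs cont=7.8335 → 7.8335 [wait]  node(4,4) S=212.8943 payoff=0.0000 vs cont=1.2219 → 1.2219 [wait]  ⇒ S*(4)=52.4890
t_3: node(3,0) S=62.5288 payoff=58.1312 vs cont=57.3526 → 58.1312 [stop]  node(3,1) S=88.7369 payoff=31.9231 vs cont=35.2910 → 35.2910 [wait]  node(3,2) S=125.9297 payoff=0.0000 vs cont=16.0509 → 16.0509 [wait]  node(3,3) S=178.7113 payoff=0.0000 vs cont=4.6563 → 4.6563 [wait]  ⇒ S*(3)=62.5288
t_2: node(2,0) S=74.4890 payoff=46.1710 vs cont=46.9448 → 46.9448 [wait]  node(2,1) S=105.7100 payoff=14.9500 vs cont=25.9605 → 25.9605 [wait]  node(2,2) S=150.0169 payoff=0.0000 vs cont=10.5579 → 10.5579 [wait]  ⇒ S*(2)=-
t_1: node(1,0) S=88.7369 payoff=31.9231 vs cont=36.7111 → 36.7111 [wait]  node(1,1) S=125.9297 payoff=0.0000 vs cont=18.5065 → 18.5065 [wait]  ⇒ S*(1)=-
t_0: node(0,0) S=105.7100 payoff=14.9500 vs cont=27.8603 → 27.8603 [wait]  ⇒ S*(0)=-

price = 27.8603
boundary = - - - 62.5288 52.4890 62.5288 74.4890 88.7369 74.4890
tree:
27.8603
36.7111 18.5065
46.9448 25.9605 10.5579
58.1312 35.2910 16.0509 4.6563
68.1710 46.2536 23.7168 7.8335 1.2219
76.5988 58.1312 33.8283 12.9145 2.3467 0.0000
83.6734 68.1710 46.1710 20.7122 4.5068 0.0000 0.0000
89.6121 76.5988 58.1312 31.9231 8.6553 0.0000 0.0000 0.0000
94.5973 83.6734 68.1710 46.1710 16.6224 0.0000 0.0000 0.0000 0.0000
98.7820 89.6121 76.5988 58.1312 31.9231 0.0000 0.0000 0.0000 0.0000 0.0000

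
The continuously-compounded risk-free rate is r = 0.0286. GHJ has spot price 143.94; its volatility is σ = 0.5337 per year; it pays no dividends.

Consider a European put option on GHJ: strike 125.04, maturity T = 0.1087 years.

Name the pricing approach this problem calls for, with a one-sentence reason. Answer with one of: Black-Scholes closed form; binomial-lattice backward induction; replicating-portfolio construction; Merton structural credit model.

framework: Black-Scholes closed form

Key observation: a European claim on GHJ (strike 125.04) — a lognormal (GBM) underlying with constant rate and volatility — has an exact closed-form value; no lattice or capital structure is involved.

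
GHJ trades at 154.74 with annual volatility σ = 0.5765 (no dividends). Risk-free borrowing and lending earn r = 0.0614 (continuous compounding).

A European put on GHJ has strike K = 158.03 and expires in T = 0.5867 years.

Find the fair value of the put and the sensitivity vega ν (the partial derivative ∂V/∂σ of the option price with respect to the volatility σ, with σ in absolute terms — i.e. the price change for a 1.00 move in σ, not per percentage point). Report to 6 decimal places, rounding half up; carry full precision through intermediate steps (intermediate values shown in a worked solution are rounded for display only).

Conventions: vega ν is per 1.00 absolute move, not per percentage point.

price = 25.703160
ν = 45.775310

σ√T = 0.5765·√0.5867 = 0.441578
d₁ = (ln(S/K) + (r+σ²/2)T) / (σ√T) = (ln(154.74/158.03) + (0.0614+0.5765²/2)·0.5867) / 0.441578 = (-0.021039 + 0.133519) / 0.441578 = 0.254724
d₂ = d₁ − σ√T = 0.254724 − 0.441578 = -0.186854
e^{−rT} = 0.964618
N(−d₁) = 0.399468,  N(−d₂) = 0.574113
Put price V = K·e^{−rT}·N(−d₂) − S·N(−d₁) = 87.516884 − 61.813725 = 25.703160
φ(d₁) = (1/√(2π))·e^{−d₁²/2} = 0.386207
ν = S·φ(d₁)·√T = 45.775310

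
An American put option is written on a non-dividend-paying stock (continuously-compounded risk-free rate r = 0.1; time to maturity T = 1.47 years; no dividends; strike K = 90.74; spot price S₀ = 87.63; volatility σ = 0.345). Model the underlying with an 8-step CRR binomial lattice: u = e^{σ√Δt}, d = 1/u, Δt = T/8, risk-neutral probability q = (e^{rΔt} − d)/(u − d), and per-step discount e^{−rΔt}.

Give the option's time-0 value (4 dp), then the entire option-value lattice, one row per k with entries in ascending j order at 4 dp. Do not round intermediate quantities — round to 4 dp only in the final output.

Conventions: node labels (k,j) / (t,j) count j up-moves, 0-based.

price = 11.4713
tree:
11.4713
17.3875 6.5354
25.5473 10.6351 3.0650
34.5095 16.7892 5.4551 1.0157
42.2396 25.5473 9.4755 2.0183 0.1464
48.9071 34.5095 15.9284 3.9848 0.3143 0.0000
54.6579 42.2396 25.5473 7.8074 0.6748 0.0000 0.0000
59.6182 48.9071 34.5095 15.1567 1.4486 0.0000 0.0000 0.0000
63.8966 54.6579 42.2396 25.5473 3.1100 0.0000 0.0000 0.0000 0.0000

Δt=0.18375, u=1.15938, d=0.86253, q=0.52557, disc=e^(-rΔt)=0.98179
k=8 terminal: V=max(K-S,0) → 63.8966 54.6579 42.2396 25.5473 3.1100 0.0000 0.0000 0.0000 0.0000
k=7: j=0 S=31.1218 intr=59.6182 cont=57.9661 V=59.6182[EX]; j=1 S=41.8329 intr=48.9071 cont=47.2550 V=48.9071[EX]; j=2 S=56.2305 intr=34.5095 cont=32.8574 V=34.5095[EX]; j=3 S=75.5833 intr=15.1567 cont=13.5046 V=15.1567[EX]; j=4 S=101.5967 intr=0.0000 cont=1.4486 V=1.4486[hold]; j=5 S=136.5632 intr=0.0000 cont=0.0000 V=0.0000[hold]; j=6 S=183.5640 intr=0.0000 cont=0.0000 V=0.0000[hold]; j=7 S=246.7410 intr=0.0000 cont=0.0000 V=0.0000[hold]
k=6: j=0 S=36.0821 intr=54.6579 cont=53.0058 V=54.6579[EX]; j=1 S=48.5004 intr=42.2396 cont=40.5875 V=42.2396[EX]; j=2 S=65.1927 intr=25.5473 cont=23.8952 V=25.5473[EX]; j=3 S=87.6300 intr=3.1100 cont=7.8074 V=7.8074[hold]; j=4 S=117.7895 intr=0.0000 cont=0.6748 V=0.6748[hold]; j=5 S=158.3290 intr=0.0000 cont=0.0000 V=0.0000[hold]; j=6 S=212.8209 intr=0.0000 cont=0.0000 V=0.0000[hold]
k=5: j=0 S=41.8329 intr=48.9071 cont=47.2550 V=48.9071[EX]; j=1 S=56.2305 intr=34.5095 cont=32.8574 V=34.5095[EX]; j=2 S=75.5833 intr=15.1567 cont=15.9284 V=15.9284[hold]; j=3 S=101.5967 intr=0.0000 cont=3.9848 V=3.9848[hold]; j=4 S=136.5632 intr=0.0000 cont=0.3143 V=0.3143[hold]; j=5 S=183.5640 intr=0.0000 cont=0.0000 V=0.0000[hold]
k=4: j=0 S=48.5004 intr=42.2396 cont=40.5875 V=42.2396[EX]; j=1 S=65.1927 intr=25.5473 cont=24.2934 V=25.5473[EX]; j=2 S=87.6300 intr=3.1100 cont=9.4755 V=9.4755[hold]; j=3 S=117.7895 intr=0.0000 cont=2.0183 V=2.0183[hold]; j=4 S=158.3290 intr=0.0000 cont=0.1464 V=0.1464[hold]
k=3: j=0 S=56.2305 intr=34.5095 cont=32.8574 V=34.5095[EX]; j=1 S=75.5833 intr=15.1567 cont=16.7892 V=16.7892[hold]; j=2 S=101.5967 intr=0.0000 cont=5.4551 V=5.4551[hold]; j=3 S=136.5632 intr=0.0000 cont=1.0157 V=1.0157[hold]
k=2: j=0 S=65.1927 intr=25.5473 cont=24.7375 V=25.5473[EX]; j=1 S=87.6300 intr=3.1100 cont=10.6351 V=10.6351[hold]; j=2 S=117.7895 intr=0.0000 cont=3.0650 V=3.0650[hold]
k=1: j=0 S=75.5833 intr=15.1567 cont=17.3875 V=17.3875[hold]; j=1 S=101.5967 intr=0.0000 cont=6.5354 V=6.5354[hold]
k=0: j=0 S=87.6300 intr=3.1100 cont=11.4713 V=11.4713[hold]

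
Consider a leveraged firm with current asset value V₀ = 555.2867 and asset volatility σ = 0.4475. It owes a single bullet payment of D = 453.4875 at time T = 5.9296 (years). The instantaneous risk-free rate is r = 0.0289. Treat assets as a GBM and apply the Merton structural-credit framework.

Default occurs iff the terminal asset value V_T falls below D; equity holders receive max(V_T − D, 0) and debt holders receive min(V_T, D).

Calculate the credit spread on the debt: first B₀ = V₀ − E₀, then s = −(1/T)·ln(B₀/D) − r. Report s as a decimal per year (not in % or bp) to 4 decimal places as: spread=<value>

Equity is a call on the firm's assets struck at D = 453.4875:
d₁ = [ln(V₀/D) + (r + σ²/2)T] / (σ√T)
   = [ln(555.2867/453.4875) + (0.0289 + 0.5·0.4475²)·5.9296] / (0.4475·√5.9296)
   = [0.202517 + 0.765085] / 1.089697 = 0.887955
d₂ = d₁ − σ√T = 0.887955 − 1.089697 = -0.201742
N(d₁) = 0.812718,  N(d₂) = 0.420059,  e^(−rT) = 0.842514
E₀ = V₀·N(d₁) − D·e^(−rT)·N(d₂)
   = 555.2867·0.812718 − 453.4875·0.842514·0.420059 = 290.799453
B₀ = V₀ − E₀ = 555.2867 − 290.799453 = 264.487247
spread = −(1/T)·ln(B₀/D) − r = −(1/5.9296)·ln(264.487247/453.4875) − 0.0289 = 0.06202935

spread=0.0620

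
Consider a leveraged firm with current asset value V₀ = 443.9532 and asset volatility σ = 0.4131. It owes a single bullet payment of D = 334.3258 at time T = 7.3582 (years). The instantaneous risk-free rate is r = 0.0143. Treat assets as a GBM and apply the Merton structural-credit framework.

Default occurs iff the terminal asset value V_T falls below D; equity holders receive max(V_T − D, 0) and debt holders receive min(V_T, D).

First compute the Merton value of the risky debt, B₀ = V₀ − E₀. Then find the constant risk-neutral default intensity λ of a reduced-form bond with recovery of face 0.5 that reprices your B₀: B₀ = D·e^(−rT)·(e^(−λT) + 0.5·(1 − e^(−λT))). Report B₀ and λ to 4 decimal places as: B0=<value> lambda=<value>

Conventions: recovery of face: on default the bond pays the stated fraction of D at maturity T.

Apply the equity-as-call identities (strike 334.3258, horizon 7.3582 years):
d₁ = [ln(V₀/D) + (r + σ²/2)T] / (σ√T)
   = [ln(443.9532/334.3258) + (0.0143 + 0.5·0.4131²)·7.3582] / (0.4131·√7.3582)
   = [0.283603 + 0.733067] / 1.120575 = 0.907275
d₂ = d₁ − σ√T = 0.907275 − 1.120575 = -0.213300
N(d₁) = 0.817869,  N(d₂) = 0.415546,  e^(−rT) = 0.900124
E₀ = V₀·N(d₁) − D·e^(−rT)·N(d₂)
   = 443.9532·0.817869 − 334.3258·0.900124·0.415546 = 238.043305
B₀ = V₀ − E₀ = 443.9532 − 238.043305 = 205.909895
e^(−λT) = (B₀·e^(rT)/D − 0.5)/(1 − 0.5) = (205.9099·1.110958/334.3258 − 0.5)/0.5 = 0.36846841
λ = −ln(0.36846841)/7.3582 = 0.135685

B0=205.9099 lambda=0.1357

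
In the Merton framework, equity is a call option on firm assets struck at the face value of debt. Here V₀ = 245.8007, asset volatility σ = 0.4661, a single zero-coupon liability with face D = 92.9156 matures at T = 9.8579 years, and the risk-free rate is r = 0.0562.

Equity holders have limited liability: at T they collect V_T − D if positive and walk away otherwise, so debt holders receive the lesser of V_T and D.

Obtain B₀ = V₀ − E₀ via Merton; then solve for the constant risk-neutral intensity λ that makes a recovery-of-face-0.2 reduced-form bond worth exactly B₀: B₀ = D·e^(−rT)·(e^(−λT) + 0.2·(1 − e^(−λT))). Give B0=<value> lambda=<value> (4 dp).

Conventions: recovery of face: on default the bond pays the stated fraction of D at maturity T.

With assets at 245.8007 and a single debt payment of 92.9156 at 9.8579 years:
d₁ = [ln(V₀/D) + (r + σ²/2)T] / (σ√T)
   = [ln(245.8007/92.9156) + (0.0562 + 0.5·0.4661²)·9.8579] / (0.4661·√9.8579)
   = [0.972829 + 1.624824] / 1.463428 = 1.775048
d₂ = d₁ − σ√T = 1.775048 − 1.463428 = 0.311620
N(d₁) = 0.962055,  N(d₂) = 0.622335,  e^(−rT) = 0.574639
E₀ = V₀·N(d₁) − D·e^(−rT)·N(d₂)
   = 245.8007·0.962055 − 92.9156·0.574639·0.622335 = 203.245512
B₀ = V₀ − E₀ = 245.8007 − 203.245512 = 42.555188
e^(−λT) = (B₀·e^(rT)/D − 0.2)/(1 − 0.2) = (42.5552·1.740224/92.9156 − 0.2)/0.8 = 0.74627499
λ = −ln(0.74627499)/9.8579 = 0.029688

B0=42.5552 lambda=0.0297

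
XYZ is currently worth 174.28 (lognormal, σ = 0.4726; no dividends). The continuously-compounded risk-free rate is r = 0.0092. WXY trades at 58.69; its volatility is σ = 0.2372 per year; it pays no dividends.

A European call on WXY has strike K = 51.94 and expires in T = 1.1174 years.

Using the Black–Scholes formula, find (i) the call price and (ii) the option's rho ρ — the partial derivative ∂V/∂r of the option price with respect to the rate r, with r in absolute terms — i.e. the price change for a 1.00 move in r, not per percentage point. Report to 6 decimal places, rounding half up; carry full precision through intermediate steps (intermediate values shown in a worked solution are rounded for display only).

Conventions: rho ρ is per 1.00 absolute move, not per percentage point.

price = 9.876568
ρ = 37.711777

σ√T = 0.2372·√1.1174 = 0.250737
d₁ = (ln(S/K) + (r+σ²/2)T) / (σ√T) = (ln(58.69/51.94) + (0.0092+0.2372²/2)·1.1174) / 0.250737 = (0.122180 + 0.041715) / 0.250737 = 0.653651
d₂ = d₁ − σ√T = 0.653651 − 0.250737 = 0.402914
e^{−rT} = 0.989773
N(d₁) = 0.743332,  N(d₂) = 0.656494
Call price V = S·N(d₁) − K·e^{−rT}·N(d₂) = 43.626144 − 33.749576 = 9.876568
ρ = K·T·e^{−rT}·N(d₂) = 37.711777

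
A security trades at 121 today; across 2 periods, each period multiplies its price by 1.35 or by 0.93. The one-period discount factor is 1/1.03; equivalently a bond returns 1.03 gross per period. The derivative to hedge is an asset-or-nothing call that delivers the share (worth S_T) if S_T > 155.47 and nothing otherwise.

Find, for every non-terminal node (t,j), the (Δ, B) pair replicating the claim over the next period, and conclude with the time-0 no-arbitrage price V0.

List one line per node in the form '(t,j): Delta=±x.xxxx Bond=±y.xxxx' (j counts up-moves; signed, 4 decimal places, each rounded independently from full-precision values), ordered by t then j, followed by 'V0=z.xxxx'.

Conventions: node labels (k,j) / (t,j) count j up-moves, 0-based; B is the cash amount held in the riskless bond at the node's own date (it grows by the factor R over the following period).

(0,0): Delta=1.0031 Bond=-109.5880
(1,0): Delta=0.0000 Bond=0.0000
(1,1): Delta=3.2143 Bond=-474.0775
V0=11.7837

Arbitrage-free pricing uses the up-move probability p* = (R−d)/(u−d) = 0.2381, discounting each step at R = 1.03.
Expiry values: V(2,0)=0.0000, V(2,1)=0.0000, V(2,2)=220.5225
(1,0): S=112.5300. Δ = (V_up−V_dn)/(S_up−S_dn) = (0.0000−0.0000)/(151.9155−104.6529) = 0.0000. V = [p*·0.0000 + (1−p*)·0.0000]/1.03 = 0.0000. B = V − Δ·S = 0.0000.
(1,1): S=163.3500. Δ = (V_up−V_dn)/(S_up−S_dn) = (220.5225−0.0000)/(220.5225−151.9155) = 3.2143. V = [p*·220.5225 + (1−p*)·0.0000]/1.03 = 50.9761. B = V − Δ·S = -474.0775.
(0,0): S=121.0000. Δ = (V_up−V_dn)/(S_up−S_dn) = (50.9761−0.0000)/(163.3500−112.5300) = 1.0031. V = [p*·50.9761 + (1−p*)·0.0000]/1.03 = 11.7837. B = V − Δ·S = -109.5880.
Verification: the root portfolio costs Δ(0,0)·S0 + B(0,0) = 11.7837, matching V0.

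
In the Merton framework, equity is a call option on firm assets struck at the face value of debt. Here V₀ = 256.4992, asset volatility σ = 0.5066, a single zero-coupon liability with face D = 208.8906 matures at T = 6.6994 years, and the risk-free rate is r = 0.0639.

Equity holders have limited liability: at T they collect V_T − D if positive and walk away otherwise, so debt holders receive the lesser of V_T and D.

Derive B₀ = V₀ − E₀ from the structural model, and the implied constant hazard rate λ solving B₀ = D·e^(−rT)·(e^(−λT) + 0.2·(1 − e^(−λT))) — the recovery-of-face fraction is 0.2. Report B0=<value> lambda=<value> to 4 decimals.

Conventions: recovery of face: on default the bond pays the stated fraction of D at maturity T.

With assets at 256.4992 and a single debt payment of 208.8906 at 6.6994 years:
d₁ = [ln(V₀/D) + (r + σ²/2)T] / (σ√T)
   = [ln(256.4992/208.8906) + (0.0639 + 0.5·0.5066²)·6.6994] / (0.5066·√6.6994)
   = [0.205315 + 1.287771] / 1.311243 = 1.138680
d₂ = d₁ − σ√T = 1.138680 − 1.311243 = -0.172563
N(d₁) = 0.872582,  N(d₂) = 0.431497,  e^(−rT) = 0.651752
E₀ = V₀·N(d₁) − D·e^(−rT)·N(d₂)
   = 256.4992·0.872582 − 208.8906·0.651752·0.431497 = 165.070359
B₀ = V₀ − E₀ = 256.4992 − 165.070359 = 91.428841
e^(−λT) = (B₀·e^(rT)/D − 0.2)/(1 − 0.2) = (91.4288·1.534327/208.8906 − 0.2)/0.8 = 0.58944449
λ = −ln(0.58944449)/6.6994 = 0.078899

B0=91.4288 lambda=0.0789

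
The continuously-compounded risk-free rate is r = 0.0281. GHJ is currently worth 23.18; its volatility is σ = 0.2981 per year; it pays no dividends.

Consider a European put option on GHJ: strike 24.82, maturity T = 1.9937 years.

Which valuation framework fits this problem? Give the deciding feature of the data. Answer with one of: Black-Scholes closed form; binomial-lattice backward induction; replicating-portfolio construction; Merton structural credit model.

Key observation: the instrument is a plain European put (strike 24.82) on a lognormal asset; the exact continuous-time formula applies directly.

framework: Black-Scholes closed form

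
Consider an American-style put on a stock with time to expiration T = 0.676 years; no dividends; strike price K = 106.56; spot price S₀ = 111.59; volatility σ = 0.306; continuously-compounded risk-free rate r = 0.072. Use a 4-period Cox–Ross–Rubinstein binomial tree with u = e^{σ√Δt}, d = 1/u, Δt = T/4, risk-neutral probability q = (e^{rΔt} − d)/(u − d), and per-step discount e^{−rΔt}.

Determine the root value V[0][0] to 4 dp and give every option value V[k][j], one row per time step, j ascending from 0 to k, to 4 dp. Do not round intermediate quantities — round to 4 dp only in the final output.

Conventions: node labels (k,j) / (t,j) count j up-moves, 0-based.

Δt=0.16900, u=1.13405, d=0.88180, q=0.51712, disc=e^(-rΔt)=0.98791
k=4 terminal: V=max(K-S,0) → 39.0922 19.7918 0.0000 0.0000 0.0000
k=3: j=0 S=76.5118 intr=30.0482 cont=28.7594 V=30.0482[EX]; j=1 S=98.3995 intr=8.1605 cont=9.4414 V=9.4414[hold]; j=2 S=126.5487 intr=0.0000 cont=0.0000 V=0.0000[hold]; j=3 S=162.7504 intr=0.0000 cont=0.0000 V=0.0000[hold]
k=2: j=0 S=86.7682 intr=19.7918 cont=19.1574 V=19.7918[EX]; j=1 S=111.5900 intr=0.0000 cont=4.5039 V=4.5039[hold]; j=2 S=143.5125 intr=0.0000 cont=0.0000 V=0.0000[hold]
k=1: j=0 S=98.3995 intr=8.1605 cont=11.7423 V=11.7423[hold]; j=1 S=126.5487 intr=0.0000 cont=2.1485 V=2.1485[hold]
k=0: j=0 S=111.5900 intr=0.0000 cont=6.6991 V=6.6991[hold]

price = 6.6991
tree:
6.6991
11.7423 2.1485
19.7918 4.5039 0.0000
30.0482 9.4414 0.0000 0.0000
39.0922 19.7918 0.0000 0.0000 0.0000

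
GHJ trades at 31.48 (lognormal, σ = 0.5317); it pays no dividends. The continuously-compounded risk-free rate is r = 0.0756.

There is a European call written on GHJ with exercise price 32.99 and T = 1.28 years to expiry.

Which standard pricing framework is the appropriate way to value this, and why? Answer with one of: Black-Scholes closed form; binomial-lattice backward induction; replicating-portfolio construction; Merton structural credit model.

Key observation: a European claim on GHJ (strike 32.99) — a lognormal (GBM) underlying with constant rate and volatility — has an exact closed-form value; no lattice or capital structure is involved.

framework: Black-Scholes closed form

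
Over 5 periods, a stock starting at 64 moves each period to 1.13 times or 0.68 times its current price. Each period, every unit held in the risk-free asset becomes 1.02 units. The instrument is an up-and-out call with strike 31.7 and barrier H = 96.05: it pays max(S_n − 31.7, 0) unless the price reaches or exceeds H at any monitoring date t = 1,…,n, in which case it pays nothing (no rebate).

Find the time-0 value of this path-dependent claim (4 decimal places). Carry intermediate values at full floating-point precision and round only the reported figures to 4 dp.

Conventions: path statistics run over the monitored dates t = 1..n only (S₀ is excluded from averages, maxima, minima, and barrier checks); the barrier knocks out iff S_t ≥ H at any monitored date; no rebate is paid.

With p* = (R−d)/(u−d) = 0.7556, sum probability × payoff across the paths and divide by R^5.
Enumerate all 2^5 = 32 price paths (U = up ×1.13, D = down ×0.68); each path with k up-moves has probability p*^k·(1−p*)^(5−k).
DDDDD: M=43.5200, payoff=0.0000, prob=0.000873
UDDDD: M=72.3200, payoff=0.0000, prob=0.002698
DUDDD: M=49.1776, payoff=0.0000, prob=0.002698
UUDDD: M=81.7216, payoff=0.0000, prob=0.008338
DDUDD: M=43.5200, payoff=0.0000, prob=0.002698
UDUDD: M=72.3200, payoff=0.0000, prob=0.008338
DUUDD: M=55.5707, payoff=0.0000, prob=0.008338
UUUDD: M=92.3454, payoff=11.0005, prob=0.025773
DDDUD: M=43.5200, payoff=0.0000, prob=0.002698
UDDUD: M=72.3200, payoff=0.0000, prob=0.008338
DUDUD: M=49.1776, payoff=0.0000, prob=0.008338
UUDUD: M=81.7216, payoff=11.0005, prob=0.025773
DDUUD: M=43.5200, payoff=0.0000, prob=0.008338
UDUUD: M=72.3200, payoff=11.0005, prob=0.025773
DUUUD: M=62.7949, payoff=11.0005, prob=0.025773
UUUUD: M=104.3503, payoff=0.0000, prob=0.079661
DDDDU: M=43.5200, payoff=0.0000, prob=0.002698
UDDDU: M=72.3200, payoff=0.0000, prob=0.008338
DUDDU: M=49.1776, payoff=0.0000, prob=0.008338
UUDDU: M=81.7216, payoff=11.0005, prob=0.025773
DDUDU: M=43.5200, payoff=0.0000, prob=0.008338
UDUDU: M=72.3200, payoff=11.0005, prob=0.025773
DUUDU: M=55.5707, payoff=11.0005, prob=0.025773
UUUDU: M=92.3454, payoff=39.2582, prob=0.079661
DDDUU: M=43.5200, payoff=0.0000, prob=0.008338
UDDUU: M=72.3200, payoff=11.0005, prob=0.025773
DUDUU: M=49.1776, payoff=11.0005, prob=0.025773
UUDUU: M=81.7216, payoff=39.2582, prob=0.079661
DDUUU: M=43.5200, payoff=11.0005, prob=0.025773
UDUUU: M=72.3200, payoff=39.2582, prob=0.079661
DUUUU: M=70.9582, payoff=39.2582, prob=0.079661
UUUUU: M=117.9159, payoff=0.0000, prob=0.246225
Price = Σ prob·payoff / R^5 = 15.344522 / 1.104081 = 13.8980

price = 13.8980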